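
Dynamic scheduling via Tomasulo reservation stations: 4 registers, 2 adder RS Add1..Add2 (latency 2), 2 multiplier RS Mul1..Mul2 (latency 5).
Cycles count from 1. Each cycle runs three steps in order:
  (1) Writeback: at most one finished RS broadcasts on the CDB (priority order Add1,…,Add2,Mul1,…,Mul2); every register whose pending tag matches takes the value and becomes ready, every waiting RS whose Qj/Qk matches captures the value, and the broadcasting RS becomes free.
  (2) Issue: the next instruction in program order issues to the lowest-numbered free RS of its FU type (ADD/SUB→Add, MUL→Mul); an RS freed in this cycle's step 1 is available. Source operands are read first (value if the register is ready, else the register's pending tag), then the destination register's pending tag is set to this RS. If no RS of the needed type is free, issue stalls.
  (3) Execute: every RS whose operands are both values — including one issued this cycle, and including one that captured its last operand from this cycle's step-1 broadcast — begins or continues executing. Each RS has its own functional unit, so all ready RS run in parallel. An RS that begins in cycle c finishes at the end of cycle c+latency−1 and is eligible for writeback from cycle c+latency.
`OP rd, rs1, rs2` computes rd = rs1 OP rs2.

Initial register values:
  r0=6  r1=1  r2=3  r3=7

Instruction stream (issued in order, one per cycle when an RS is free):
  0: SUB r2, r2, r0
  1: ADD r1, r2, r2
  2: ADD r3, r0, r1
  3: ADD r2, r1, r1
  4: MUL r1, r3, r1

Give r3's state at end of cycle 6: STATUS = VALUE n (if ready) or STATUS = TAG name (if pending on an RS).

cycle 1: issue SUB r2<-Add1 // r0:6,r1:1,r2:Add1,r3:7
cycle 2: issue ADD r1<-Add2 // r0:6,r1:Add2,r2:Add1,r3:7
cycle 3: CDB Add1=-3; issue ADD r3<-Add1 // r0:6,r1:Add2,r2:-3,r3:Add1
cycle 4: stall // r0:6,r1:Add2,r2:-3,r3:Add1
cycle 5: CDB Add2=-6; issue ADD r2<-Add2 // r0:6,r1:-6,r2:Add2,r3:Add1
cycle 6: issue MUL r1<-Mul1 // r0:6,r1:Mul1,r2:Add2,r3:Add1

STATUS = TAG Add1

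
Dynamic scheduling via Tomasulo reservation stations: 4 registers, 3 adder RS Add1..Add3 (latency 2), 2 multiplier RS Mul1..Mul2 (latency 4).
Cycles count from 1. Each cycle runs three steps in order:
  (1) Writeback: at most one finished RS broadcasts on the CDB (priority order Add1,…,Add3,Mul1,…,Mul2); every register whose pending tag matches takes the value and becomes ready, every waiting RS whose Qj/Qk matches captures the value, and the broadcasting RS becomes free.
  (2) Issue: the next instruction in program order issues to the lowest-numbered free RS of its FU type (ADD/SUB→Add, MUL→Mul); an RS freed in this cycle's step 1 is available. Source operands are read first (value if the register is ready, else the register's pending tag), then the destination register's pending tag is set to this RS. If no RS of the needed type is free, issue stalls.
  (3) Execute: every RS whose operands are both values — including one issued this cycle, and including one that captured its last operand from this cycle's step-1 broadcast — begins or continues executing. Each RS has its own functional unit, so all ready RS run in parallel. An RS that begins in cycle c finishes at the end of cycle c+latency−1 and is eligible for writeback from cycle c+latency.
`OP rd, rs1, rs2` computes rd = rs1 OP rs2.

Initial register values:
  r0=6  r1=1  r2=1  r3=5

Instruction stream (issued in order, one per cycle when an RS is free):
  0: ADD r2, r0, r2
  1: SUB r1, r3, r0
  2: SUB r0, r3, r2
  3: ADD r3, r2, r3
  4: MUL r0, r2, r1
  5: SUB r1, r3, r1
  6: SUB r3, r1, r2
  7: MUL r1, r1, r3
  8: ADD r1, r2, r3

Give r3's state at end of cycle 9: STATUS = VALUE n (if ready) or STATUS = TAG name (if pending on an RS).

STATUS = TAG Add2

c1: issue ADD r2<-Add1 | r0:6,r1:1,r2:Add1,r3:5
c2: issue SUB r1<-Add2 | r0:6,r1:Add2,r2:Add1,r3:5
c3: CDB Add1=7; issue SUB r0<-Add1 | r0:Add1,r1:Add2,r2:7,r3:5
c4: CDB Add2=-1; issue ADD r3<-Add2 | r0:Add1,r1:-1,r2:7,r3:Add2
c5: CDB Add1=-2; issue MUL r0<-Mul1 | r0:Mul1,r1:-1,r2:7,r3:Add2
c6: CDB Add2=12; issue SUB r1<-Add1 | r0:Mul1,r1:Add1,r2:7,r3:12
c7: issue SUB r3<-Add2 | r0:Mul1,r1:Add1,r2:7,r3:Add2
c8: CDB Add1=13; issue MUL r1<-Mul2 | r0:Mul1,r1:Mul2,r2:7,r3:Add2
c9: CDB Mul1=-7; issue ADD r1<-Add1 | r0:-7,r1:Add1,r2:7,r3:Add2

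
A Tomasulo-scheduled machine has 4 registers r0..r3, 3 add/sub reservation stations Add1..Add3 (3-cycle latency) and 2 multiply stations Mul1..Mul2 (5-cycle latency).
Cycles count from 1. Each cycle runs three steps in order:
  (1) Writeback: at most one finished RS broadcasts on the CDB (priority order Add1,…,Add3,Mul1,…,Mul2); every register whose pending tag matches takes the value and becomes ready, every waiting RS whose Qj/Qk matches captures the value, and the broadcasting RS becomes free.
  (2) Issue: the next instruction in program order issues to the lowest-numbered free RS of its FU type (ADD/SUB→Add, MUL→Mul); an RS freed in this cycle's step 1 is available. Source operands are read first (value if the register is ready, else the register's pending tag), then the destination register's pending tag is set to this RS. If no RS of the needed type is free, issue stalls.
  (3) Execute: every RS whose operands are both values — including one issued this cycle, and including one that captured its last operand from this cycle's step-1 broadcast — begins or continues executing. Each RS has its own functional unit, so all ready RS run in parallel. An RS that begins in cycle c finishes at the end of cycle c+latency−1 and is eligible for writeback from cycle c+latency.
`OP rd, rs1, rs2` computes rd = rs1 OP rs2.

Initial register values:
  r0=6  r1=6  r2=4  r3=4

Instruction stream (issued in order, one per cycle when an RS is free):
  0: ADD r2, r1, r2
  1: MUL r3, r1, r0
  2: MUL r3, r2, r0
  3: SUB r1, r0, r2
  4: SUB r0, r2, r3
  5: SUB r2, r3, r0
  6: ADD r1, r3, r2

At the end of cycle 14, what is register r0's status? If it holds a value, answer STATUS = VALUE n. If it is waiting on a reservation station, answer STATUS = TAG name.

STATUS = VALUE -50

c1: issue ADD r2<-Add1 | r0:6,r1:6,r2:Add1,r3:4
c2: issue MUL r3<-Mul1 | r0:6,r1:6,r2:Add1,r3:Mul1
c3: issue MUL r3<-Mul2 | r0:6,r1:6,r2:Add1,r3:Mul2
c4: CDB Add1=10; issue SUB r1<-Add1 | r0:6,r1:Add1,r2:10,r3:Mul2
c5: issue SUB r0<-Add2 | r0:Add2,r1:Add1,r2:10,r3:Mul2
c6: issue SUB r2<-Add3 | r0:Add2,r1:Add1,r2:Add3,r3:Mul2
c7: CDB Add1=-4; issue ADD r1<-Add1 | r0:Add2,r1:Add1,r2:Add3,r3:Mul2
c8: CDB Mul1=36 | r0:Add2,r1:Add1,r2:Add3,r3:Mul2
c9: CDB Mul2=60 | r0:Add2,r1:Add1,r2:Add3,r3:60
c10: - | r0:Add2,r1:Add1,r2:Add3,r3:60
c11: - | r0:Add2,r1:Add1,r2:Add3,r3:60
c12: CDB Add2=-50 | r0:-50,r1:Add1,r2:Add3,r3:60
c13: - | r0:-50,r1:Add1,r2:Add3,r3:60
c14: - | r0:-50,r1:Add1,r2:Add3,r3:60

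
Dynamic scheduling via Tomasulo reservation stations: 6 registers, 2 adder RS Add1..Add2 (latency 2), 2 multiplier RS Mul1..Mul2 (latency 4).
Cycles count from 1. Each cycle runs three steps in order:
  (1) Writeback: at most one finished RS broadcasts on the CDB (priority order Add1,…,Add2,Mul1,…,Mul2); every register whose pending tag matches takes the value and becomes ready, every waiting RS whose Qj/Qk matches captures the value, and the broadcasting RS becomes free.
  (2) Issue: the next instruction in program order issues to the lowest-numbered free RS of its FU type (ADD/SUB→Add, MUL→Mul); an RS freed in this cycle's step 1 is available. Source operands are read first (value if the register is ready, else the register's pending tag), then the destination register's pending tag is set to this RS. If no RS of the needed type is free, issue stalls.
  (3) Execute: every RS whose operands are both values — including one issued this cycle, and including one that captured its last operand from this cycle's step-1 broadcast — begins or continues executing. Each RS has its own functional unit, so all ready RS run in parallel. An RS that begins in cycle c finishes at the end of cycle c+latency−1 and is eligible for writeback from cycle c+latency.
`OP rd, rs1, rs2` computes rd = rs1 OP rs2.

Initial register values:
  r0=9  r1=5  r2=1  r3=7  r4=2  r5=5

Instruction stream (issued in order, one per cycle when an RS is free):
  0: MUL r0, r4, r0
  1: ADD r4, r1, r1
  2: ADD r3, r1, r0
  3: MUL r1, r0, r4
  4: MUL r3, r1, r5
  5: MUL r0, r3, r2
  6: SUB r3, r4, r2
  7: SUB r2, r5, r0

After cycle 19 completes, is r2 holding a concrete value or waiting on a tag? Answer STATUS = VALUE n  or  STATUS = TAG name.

c1: issue MUL r0<-Mul1 | r0:Mul1,r1:5,r2:1,r3:7,r4:2,r5:5
c2: issue ADD r4<-Add1 | r0:Mul1,r1:5,r2:1,r3:7,r4:Add1,r5:5
c3: issue ADD r3<-Add2 | r0:Mul1,r1:5,r2:1,r3:Add2,r4:Add1,r5:5
c4: CDB Add1=10; issue MUL r1<-Mul2 | r0:Mul1,r1:Mul2,r2:1,r3:Add2,r4:10,r5:5
c5: CDB Mul1=18; issue MUL r3<-Mul1 | r0:18,r1:Mul2,r2:1,r3:Mul1,r4:10,r5:5
c6: stall | r0:18,r1:Mul2,r2:1,r3:Mul1,r4:10,r5:5
c7: CDB Add2=23; stall | r0:18,r1:Mul2,r2:1,r3:Mul1,r4:10,r5:5
c8: stall | r0:18,r1:Mul2,r2:1,r3:Mul1,r4:10,r5:5
c9: CDB Mul2=180; issue MUL r0<-Mul2 | r0:Mul2,r1:180,r2:1,r3:Mul1,r4:10,r5:5
c10: issue SUB r3<-Add1 | r0:Mul2,r1:180,r2:1,r3:Add1,r4:10,r5:5
c11: issue SUB r2<-Add2 | r0:Mul2,r1:180,r2:Add2,r3:Add1,r4:10,r5:5
c12: CDB Add1=9 | r0:Mul2,r1:180,r2:Add2,r3:9,r4:10,r5:5
c13: CDB Mul1=900 | r0:Mul2,r1:180,r2:Add2,r3:9,r4:10,r5:5
c14: - | r0:Mul2,r1:180,r2:Add2,r3:9,r4:10,r5:5
c15: - | r0:Mul2,r1:180,r2:Add2,r3:9,r4:10,r5:5
c16: - | r0:Mul2,r1:180,r2:Add2,r3:9,r4:10,r5:5
c17: CDB Mul2=900 | r0:900,r1:180,r2:Add2,r3:9,r4:10,r5:5
c18: - | r0:900,r1:180,r2:Add2,r3:9,r4:10,r5:5
c19: CDB Add2=-895 | r0:900,r1:180,r2:-895,r3:9,r4:10,r5:5

STATUS = VALUE -895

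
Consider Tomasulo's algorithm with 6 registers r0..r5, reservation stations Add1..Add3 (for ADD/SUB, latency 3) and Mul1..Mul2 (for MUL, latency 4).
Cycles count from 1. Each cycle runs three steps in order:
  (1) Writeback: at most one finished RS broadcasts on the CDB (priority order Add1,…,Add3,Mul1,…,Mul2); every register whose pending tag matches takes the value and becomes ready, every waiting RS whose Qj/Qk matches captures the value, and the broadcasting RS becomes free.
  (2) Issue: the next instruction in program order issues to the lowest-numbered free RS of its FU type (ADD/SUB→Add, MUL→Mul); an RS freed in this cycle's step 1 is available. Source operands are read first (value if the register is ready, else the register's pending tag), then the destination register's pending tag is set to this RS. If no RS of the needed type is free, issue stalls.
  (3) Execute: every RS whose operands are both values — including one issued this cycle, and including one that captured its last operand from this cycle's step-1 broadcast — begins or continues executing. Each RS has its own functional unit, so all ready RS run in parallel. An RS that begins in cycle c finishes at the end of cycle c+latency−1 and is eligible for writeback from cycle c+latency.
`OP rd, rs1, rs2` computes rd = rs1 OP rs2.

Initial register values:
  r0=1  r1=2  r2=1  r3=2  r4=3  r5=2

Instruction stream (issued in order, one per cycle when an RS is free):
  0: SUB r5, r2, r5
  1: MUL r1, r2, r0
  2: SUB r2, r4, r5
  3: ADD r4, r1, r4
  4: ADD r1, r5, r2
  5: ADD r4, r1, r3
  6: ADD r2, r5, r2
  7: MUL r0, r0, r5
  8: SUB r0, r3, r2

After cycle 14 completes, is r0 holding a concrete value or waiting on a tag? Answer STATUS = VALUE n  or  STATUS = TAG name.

  c1: issue SUB r5<-Add1  regs: r0:1,r1:2,r2:1,r3:2,r4:3,r5:Add1
  c2: issue MUL r1<-Mul1  regs: r0:1,r1:Mul1,r2:1,r3:2,r4:3,r5:Add1
  c3: issue SUB r2<-Add2  regs: r0:1,r1:Mul1,r2:Add2,r3:2,r4:3,r5:Add1
  c4: CDB Add1=-1; issue ADD r4<-Add1  regs: r0:1,r1:Mul1,r2:Add2,r3:2,r4:Add1,r5:-1
  c5: issue ADD r1<-Add3  regs: r0:1,r1:Add3,r2:Add2,r3:2,r4:Add1,r5:-1
  c6: CDB Mul1=1; stall  regs: r0:1,r1:Add3,r2:Add2,r3:2,r4:Add1,r5:-1
  c7: CDB Add2=4; issue ADD r4<-Add2  regs: r0:1,r1:Add3,r2:4,r3:2,r4:Add2,r5:-1
  c8: stall  regs: r0:1,r1:Add3,r2:4,r3:2,r4:Add2,r5:-1
  c9: CDB Add1=4; issue ADD r2<-Add1  regs: r0:1,r1:Add3,r2:Add1,r3:2,r4:Add2,r5:-1
  c10: CDB Add3=3; issue MUL r0<-Mul1  regs: r0:Mul1,r1:3,r2:Add1,r3:2,r4:Add2,r5:-1
  c11: issue SUB r0<-Add3  regs: r0:Add3,r1:3,r2:Add1,r3:2,r4:Add2,r5:-1
  c12: CDB Add1=3  regs: r0:Add3,r1:3,r2:3,r3:2,r4:Add2,r5:-1
  c13: CDB Add2=5  regs: r0:Add3,r1:3,r2:3,r3:2,r4:5,r5:-1
  c14: CDB Mul1=-1  regs: r0:Add3,r1:3,r2:3,r3:2,r4:5,r5:-1

STATUS = TAG Add3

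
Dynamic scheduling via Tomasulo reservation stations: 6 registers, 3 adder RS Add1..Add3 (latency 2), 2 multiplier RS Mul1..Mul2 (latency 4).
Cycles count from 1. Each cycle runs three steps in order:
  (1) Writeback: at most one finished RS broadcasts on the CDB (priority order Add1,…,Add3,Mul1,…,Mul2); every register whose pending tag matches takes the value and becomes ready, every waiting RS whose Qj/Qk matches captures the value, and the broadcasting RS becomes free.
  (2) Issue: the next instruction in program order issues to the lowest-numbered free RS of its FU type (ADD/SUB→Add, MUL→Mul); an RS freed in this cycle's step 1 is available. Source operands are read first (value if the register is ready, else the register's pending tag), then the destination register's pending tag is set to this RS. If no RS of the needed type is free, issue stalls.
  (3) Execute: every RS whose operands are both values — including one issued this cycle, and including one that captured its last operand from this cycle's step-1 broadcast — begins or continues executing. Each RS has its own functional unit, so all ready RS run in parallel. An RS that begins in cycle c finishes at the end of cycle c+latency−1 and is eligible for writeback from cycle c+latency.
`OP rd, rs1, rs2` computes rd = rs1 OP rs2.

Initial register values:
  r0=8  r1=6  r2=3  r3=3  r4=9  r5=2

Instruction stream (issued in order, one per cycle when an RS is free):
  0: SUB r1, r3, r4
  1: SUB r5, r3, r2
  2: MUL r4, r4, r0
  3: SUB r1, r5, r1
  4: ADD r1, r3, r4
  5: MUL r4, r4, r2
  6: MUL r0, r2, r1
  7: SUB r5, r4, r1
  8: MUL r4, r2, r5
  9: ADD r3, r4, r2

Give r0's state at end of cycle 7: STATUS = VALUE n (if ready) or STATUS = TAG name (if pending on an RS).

cycle 1: issue SUB r1<-Add1 // r0:8,r1:Add1,r2:3,r3:3,r4:9,r5:2
cycle 2: issue SUB r5<-Add2 // r0:8,r1:Add1,r2:3,r3:3,r4:9,r5:Add2
cycle 3: CDB Add1=-6; issue MUL r4<-Mul1 // r0:8,r1:-6,r2:3,r3:3,r4:Mul1,r5:Add2
cycle 4: CDB Add2=0; issue SUB r1<-Add1 // r0:8,r1:Add1,r2:3,r3:3,r4:Mul1,r5:0
cycle 5: issue ADD r1<-Add2 // r0:8,r1:Add2,r2:3,r3:3,r4:Mul1,r5:0
cycle 6: CDB Add1=6; issue MUL r4<-Mul2 // r0:8,r1:Add2,r2:3,r3:3,r4:Mul2,r5:0
cycle 7: CDB Mul1=72; issue MUL r0<-Mul1 // r0:Mul1,r1:Add2,r2:3,r3:3,r4:Mul2,r5:0

STATUS = TAG Mul1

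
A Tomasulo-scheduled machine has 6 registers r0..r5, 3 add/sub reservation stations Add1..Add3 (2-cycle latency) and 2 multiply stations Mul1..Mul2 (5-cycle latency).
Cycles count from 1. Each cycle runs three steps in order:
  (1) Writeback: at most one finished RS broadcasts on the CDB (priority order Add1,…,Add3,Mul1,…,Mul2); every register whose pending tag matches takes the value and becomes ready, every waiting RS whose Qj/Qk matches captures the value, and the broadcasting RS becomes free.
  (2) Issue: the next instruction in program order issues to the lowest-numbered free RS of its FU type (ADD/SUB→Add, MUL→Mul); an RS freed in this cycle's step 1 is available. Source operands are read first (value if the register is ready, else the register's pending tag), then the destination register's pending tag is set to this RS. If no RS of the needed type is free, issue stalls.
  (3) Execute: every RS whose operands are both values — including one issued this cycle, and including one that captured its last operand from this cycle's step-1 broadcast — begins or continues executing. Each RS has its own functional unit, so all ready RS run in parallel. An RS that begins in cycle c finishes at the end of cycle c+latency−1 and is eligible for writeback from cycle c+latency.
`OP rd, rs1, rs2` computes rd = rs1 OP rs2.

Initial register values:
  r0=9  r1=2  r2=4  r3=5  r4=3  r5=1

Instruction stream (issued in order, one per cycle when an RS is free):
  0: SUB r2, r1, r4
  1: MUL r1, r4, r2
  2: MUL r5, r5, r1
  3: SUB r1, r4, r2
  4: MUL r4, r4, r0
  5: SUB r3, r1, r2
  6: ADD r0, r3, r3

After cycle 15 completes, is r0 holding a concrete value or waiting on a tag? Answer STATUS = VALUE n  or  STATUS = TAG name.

cycle 1: issue SUB r2<-Add1 // r0:9,r1:2,r2:Add1,r3:5,r4:3,r5:1
cycle 2: issue MUL r1<-Mul1 // r0:9,r1:Mul1,r2:Add1,r3:5,r4:3,r5:1
cycle 3: CDB Add1=-1; issue MUL r5<-Mul2 // r0:9,r1:Mul1,r2:-1,r3:5,r4:3,r5:Mul2
cycle 4: issue SUB r1<-Add1 // r0:9,r1:Add1,r2:-1,r3:5,r4:3,r5:Mul2
cycle 5: stall // r0:9,r1:Add1,r2:-1,r3:5,r4:3,r5:Mul2
cycle 6: CDB Add1=4; stall // r0:9,r1:4,r2:-1,r3:5,r4:3,r5:Mul2
cycle 7: stall // r0:9,r1:4,r2:-1,r3:5,r4:3,r5:Mul2
cycle 8: CDB Mul1=-3; issue MUL r4<-Mul1 // r0:9,r1:4,r2:-1,r3:5,r4:Mul1,r5:Mul2
cycle 9: issue SUB r3<-Add1 // r0:9,r1:4,r2:-1,r3:Add1,r4:Mul1,r5:Mul2
cycle 10: issue ADD r0<-Add2 // r0:Add2,r1:4,r2:-1,r3:Add1,r4:Mul1,r5:Mul2
cycle 11: CDB Add1=5 // r0:Add2,r1:4,r2:-1,r3:5,r4:Mul1,r5:Mul2
cycle 12: - // r0:Add2,r1:4,r2:-1,r3:5,r4:Mul1,r5:Mul2
cycle 13: CDB Add2=10 // r0:10,r1:4,r2:-1,r3:5,r4:Mul1,r5:Mul2
cycle 14: CDB Mul1=27 // r0:10,r1:4,r2:-1,r3:5,r4:27,r5:Mul2
cycle 15: CDB Mul2=-3 // r0:10,r1:4,r2:-1,r3:5,r4:27,r5:-3

STATUS = VALUE 10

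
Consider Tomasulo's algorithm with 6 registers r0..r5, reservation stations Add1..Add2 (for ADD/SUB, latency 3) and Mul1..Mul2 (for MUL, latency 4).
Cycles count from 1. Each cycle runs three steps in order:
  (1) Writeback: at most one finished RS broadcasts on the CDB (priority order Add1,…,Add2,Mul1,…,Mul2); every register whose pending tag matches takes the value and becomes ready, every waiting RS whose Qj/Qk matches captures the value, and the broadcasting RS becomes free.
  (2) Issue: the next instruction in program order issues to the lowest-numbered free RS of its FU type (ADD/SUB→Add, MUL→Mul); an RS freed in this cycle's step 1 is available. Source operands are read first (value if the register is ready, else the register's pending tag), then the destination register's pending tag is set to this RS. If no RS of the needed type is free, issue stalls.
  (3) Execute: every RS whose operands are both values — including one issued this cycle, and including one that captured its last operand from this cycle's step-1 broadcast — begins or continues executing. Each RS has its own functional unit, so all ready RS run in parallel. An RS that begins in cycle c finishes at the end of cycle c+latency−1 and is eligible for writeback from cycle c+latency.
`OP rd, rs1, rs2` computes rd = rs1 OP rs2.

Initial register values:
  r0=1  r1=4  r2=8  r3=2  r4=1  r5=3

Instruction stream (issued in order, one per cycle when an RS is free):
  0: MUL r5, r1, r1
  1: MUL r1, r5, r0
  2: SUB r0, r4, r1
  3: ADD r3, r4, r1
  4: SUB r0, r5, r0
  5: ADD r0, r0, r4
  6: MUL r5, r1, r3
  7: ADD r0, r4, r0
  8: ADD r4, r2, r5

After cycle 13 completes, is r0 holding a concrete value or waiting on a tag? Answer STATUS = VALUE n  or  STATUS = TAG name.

c1: issue MUL r5<-Mul1 | r0:1,r1:4,r2:8,r3:2,r4:1,r5:Mul1
c2: issue MUL r1<-Mul2 | r0:1,r1:Mul2,r2:8,r3:2,r4:1,r5:Mul1
c3: issue SUB r0<-Add1 | r0:Add1,r1:Mul2,r2:8,r3:2,r4:1,r5:Mul1
c4: issue ADD r3<-Add2 | r0:Add1,r1:Mul2,r2:8,r3:Add2,r4:1,r5:Mul1
c5: CDB Mul1=16; stall | r0:Add1,r1:Mul2,r2:8,r3:Add2,r4:1,r5:16
c6: stall | r0:Add1,r1:Mul2,r2:8,r3:Add2,r4:1,r5:16
c7: stall | r0:Add1,r1:Mul2,r2:8,r3:Add2,r4:1,r5:16
c8: stall | r0:Add1,r1:Mul2,r2:8,r3:Add2,r4:1,r5:16
c9: CDB Mul2=16; stall | r0:Add1,r1:16,r2:8,r3:Add2,r4:1,r5:16
c10: stall | r0:Add1,r1:16,r2:8,r3:Add2,r4:1,r5:16
c11: stall | r0:Add1,r1:16,r2:8,r3:Add2,r4:1,r5:16
c12: CDB Add1=-15; issue SUB r0<-Add1 | r0:Add1,r1:16,r2:8,r3:Add2,r4:1,r5:16
c13: CDB Add2=17; issue ADD r0<-Add2 | r0:Add2,r1:16,r2:8,r3:17,r4:1,r5:16

STATUS = TAG Add2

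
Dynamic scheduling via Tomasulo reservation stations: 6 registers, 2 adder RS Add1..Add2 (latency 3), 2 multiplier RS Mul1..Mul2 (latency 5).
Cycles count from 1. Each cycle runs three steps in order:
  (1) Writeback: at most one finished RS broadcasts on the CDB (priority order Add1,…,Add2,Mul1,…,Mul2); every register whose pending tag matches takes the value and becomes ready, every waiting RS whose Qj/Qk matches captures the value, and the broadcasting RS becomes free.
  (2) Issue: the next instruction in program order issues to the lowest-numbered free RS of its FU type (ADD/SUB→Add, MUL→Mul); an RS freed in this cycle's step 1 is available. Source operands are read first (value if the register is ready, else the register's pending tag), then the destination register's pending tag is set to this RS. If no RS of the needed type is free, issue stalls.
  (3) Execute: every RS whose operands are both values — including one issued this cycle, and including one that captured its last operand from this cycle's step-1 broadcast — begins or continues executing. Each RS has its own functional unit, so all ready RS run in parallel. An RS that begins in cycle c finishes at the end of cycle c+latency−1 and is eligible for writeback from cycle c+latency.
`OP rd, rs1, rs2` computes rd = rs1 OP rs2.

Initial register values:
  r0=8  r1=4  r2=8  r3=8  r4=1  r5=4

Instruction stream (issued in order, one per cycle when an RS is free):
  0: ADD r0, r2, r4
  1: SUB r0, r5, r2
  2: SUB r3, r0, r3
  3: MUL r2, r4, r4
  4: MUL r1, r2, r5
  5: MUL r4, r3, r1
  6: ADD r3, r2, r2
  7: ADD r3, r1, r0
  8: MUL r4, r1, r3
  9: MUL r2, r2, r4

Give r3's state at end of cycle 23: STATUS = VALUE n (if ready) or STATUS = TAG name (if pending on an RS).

STATUS = VALUE 0

c1: issue ADD r0<-Add1 | r0:Add1,r1:4,r2:8,r3:8,r4:1,r5:4
c2: issue SUB r0<-Add2 | r0:Add2,r1:4,r2:8,r3:8,r4:1,r5:4
c3: stall | r0:Add2,r1:4,r2:8,r3:8,r4:1,r5:4
c4: CDB Add1=9; issue SUB r3<-Add1 | r0:Add2,r1:4,r2:8,r3:Add1,r4:1,r5:4
c5: CDB Add2=-4; issue MUL r2<-Mul1 | r0:-4,r1:4,r2:Mul1,r3:Add1,r4:1,r5:4
c6: issue MUL r1<-Mul2 | r0:-4,r1:Mul2,r2:Mul1,r3:Add1,r4:1,r5:4
c7: stall | r0:-4,r1:Mul2,r2:Mul1,r3:Add1,r4:1,r5:4
c8: CDB Add1=-12; stall | r0:-4,r1:Mul2,r2:Mul1,r3:-12,r4:1,r5:4
c9: stall | r0:-4,r1:Mul2,r2:Mul1,r3:-12,r4:1,r5:4
c10: CDB Mul1=1; issue MUL r4<-Mul1 | r0:-4,r1:Mul2,r2:1,r3:-12,r4:Mul1,r5:4
c11: issue ADD r3<-Add1 | r0:-4,r1:Mul2,r2:1,r3:Add1,r4:Mul1,r5:4
c12: issue ADD r3<-Add2 | r0:-4,r1:Mul2,r2:1,r3:Add2,r4:Mul1,r5:4
c13: stall | r0:-4,r1:Mul2,r2:1,r3:Add2,r4:Mul1,r5:4
c14: CDB Add1=2; stall | r0:-4,r1:Mul2,r2:1,r3:Add2,r4:Mul1,r5:4
c15: CDB Mul2=4; issue MUL r4<-Mul2 | r0:-4,r1:4,r2:1,r3:Add2,r4:Mul2,r5:4
c16: stall | r0:-4,r1:4,r2:1,r3:Add2,r4:Mul2,r5:4
c17: stall | r0:-4,r1:4,r2:1,r3:Add2,r4:Mul2,r5:4
c18: CDB Add2=0; stall | r0:-4,r1:4,r2:1,r3:0,r4:Mul2,r5:4
c19: stall | r0:-4,r1:4,r2:1,r3:0,r4:Mul2,r5:4
c20: CDB Mul1=-48; issue MUL r2<-Mul1 | r0:-4,r1:4,r2:Mul1,r3:0,r4:Mul2,r5:4
c21: - | r0:-4,r1:4,r2:Mul1,r3:0,r4:Mul2,r5:4
c22: - | r0:-4,r1:4,r2:Mul1,r3:0,r4:Mul2,r5:4
c23: CDB Mul2=0 | r0:-4,r1:4,r2:Mul1,r3:0,r4:0,r5:4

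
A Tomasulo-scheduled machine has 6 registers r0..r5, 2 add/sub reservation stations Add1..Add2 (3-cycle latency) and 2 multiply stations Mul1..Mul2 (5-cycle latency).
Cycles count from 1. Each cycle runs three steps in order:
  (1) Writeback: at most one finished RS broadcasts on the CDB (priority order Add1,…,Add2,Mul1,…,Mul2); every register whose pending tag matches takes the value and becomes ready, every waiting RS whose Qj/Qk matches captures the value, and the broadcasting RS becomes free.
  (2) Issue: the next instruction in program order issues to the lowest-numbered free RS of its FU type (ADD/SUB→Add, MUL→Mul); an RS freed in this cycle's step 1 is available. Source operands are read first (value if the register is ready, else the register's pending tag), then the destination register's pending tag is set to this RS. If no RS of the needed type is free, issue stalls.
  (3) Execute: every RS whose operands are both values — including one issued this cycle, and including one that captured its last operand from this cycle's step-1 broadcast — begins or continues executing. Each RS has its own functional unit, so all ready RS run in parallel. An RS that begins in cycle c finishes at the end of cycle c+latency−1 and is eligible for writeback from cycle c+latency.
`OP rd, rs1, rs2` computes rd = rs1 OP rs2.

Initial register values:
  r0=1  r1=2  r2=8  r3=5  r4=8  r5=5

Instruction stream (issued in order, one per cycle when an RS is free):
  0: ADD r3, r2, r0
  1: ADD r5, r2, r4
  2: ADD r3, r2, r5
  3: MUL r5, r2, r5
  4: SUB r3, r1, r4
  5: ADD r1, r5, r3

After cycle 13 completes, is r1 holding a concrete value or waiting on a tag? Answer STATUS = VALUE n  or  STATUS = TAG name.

STATUS = VALUE 122

c1: issue ADD r3<-Add1 | r0:1,r1:2,r2:8,r3:Add1,r4:8,r5:5
c2: issue ADD r5<-Add2 | r0:1,r1:2,r2:8,r3:Add1,r4:8,r5:Add2
c3: stall | r0:1,r1:2,r2:8,r3:Add1,r4:8,r5:Add2
c4: CDB Add1=9; issue ADD r3<-Add1 | r0:1,r1:2,r2:8,r3:Add1,r4:8,r5:Add2
c5: CDB Add2=16; issue MUL r5<-Mul1 | r0:1,r1:2,r2:8,r3:Add1,r4:8,r5:Mul1
c6: issue SUB r3<-Add2 | r0:1,r1:2,r2:8,r3:Add2,r4:8,r5:Mul1
c7: stall | r0:1,r1:2,r2:8,r3:Add2,r4:8,r5:Mul1
c8: CDB Add1=24; issue ADD r1<-Add1 | r0:1,r1:Add1,r2:8,r3:Add2,r4:8,r5:Mul1
c9: CDB Add2=-6 | r0:1,r1:Add1,r2:8,r3:-6,r4:8,r5:Mul1
c10: CDB Mul1=128 | r0:1,r1:Add1,r2:8,r3:-6,r4:8,r5:128
c11: - | r0:1,r1:Add1,r2:8,r3:-6,r4:8,r5:128
c12: - | r0:1,r1:Add1,r2:8,r3:-6,r4:8,r5:128
c13: CDB Add1=122 | r0:1,r1:122,r2:8,r3:-6,r4:8,r5:128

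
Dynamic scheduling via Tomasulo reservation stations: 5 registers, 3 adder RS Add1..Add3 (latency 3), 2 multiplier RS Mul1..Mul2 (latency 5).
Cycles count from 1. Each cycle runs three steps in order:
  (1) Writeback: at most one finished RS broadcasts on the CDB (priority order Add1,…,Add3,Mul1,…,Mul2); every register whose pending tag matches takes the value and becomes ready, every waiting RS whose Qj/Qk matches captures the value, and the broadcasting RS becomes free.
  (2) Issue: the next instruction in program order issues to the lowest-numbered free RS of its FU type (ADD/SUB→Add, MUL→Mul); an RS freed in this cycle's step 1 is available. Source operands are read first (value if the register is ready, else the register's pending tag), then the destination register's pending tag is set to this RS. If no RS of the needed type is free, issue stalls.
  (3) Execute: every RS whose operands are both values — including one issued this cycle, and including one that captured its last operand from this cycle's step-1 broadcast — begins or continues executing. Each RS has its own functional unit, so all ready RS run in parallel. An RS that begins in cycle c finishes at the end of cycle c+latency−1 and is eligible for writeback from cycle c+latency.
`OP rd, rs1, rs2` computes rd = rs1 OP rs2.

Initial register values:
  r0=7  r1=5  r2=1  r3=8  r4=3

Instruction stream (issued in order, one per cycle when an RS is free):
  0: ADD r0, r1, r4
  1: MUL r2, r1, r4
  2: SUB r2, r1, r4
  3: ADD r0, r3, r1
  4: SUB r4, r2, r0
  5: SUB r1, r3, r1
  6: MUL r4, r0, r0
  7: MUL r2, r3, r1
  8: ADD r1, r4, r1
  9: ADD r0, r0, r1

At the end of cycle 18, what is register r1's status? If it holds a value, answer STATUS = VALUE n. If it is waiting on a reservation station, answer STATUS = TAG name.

STATUS = VALUE 172

  c1: issue ADD r0<-Add1  regs: r0:Add1,r1:5,r2:1,r3:8,r4:3
  c2: issue MUL r2<-Mul1  regs: r0:Add1,r1:5,r2:Mul1,r3:8,r4:3
  c3: issue SUB r2<-Add2  regs: r0:Add1,r1:5,r2:Add2,r3:8,r4:3
  c4: CDB Add1=8; issue ADD r0<-Add1  regs: r0:Add1,r1:5,r2:Add2,r3:8,r4:3
  c5: issue SUB r4<-Add3  regs: r0:Add1,r1:5,r2:Add2,r3:8,r4:Add3
  c6: CDB Add2=2; issue SUB r1<-Add2  regs: r0:Add1,r1:Add2,r2:2,r3:8,r4:Add3
  c7: CDB Add1=13; issue MUL r4<-Mul2  regs: r0:13,r1:Add2,r2:2,r3:8,r4:Mul2
  c8: CDB Mul1=15; issue MUL r2<-Mul1  regs: r0:13,r1:Add2,r2:Mul1,r3:8,r4:Mul2
  c9: CDB Add2=3; issue ADD r1<-Add1  regs: r0:13,r1:Add1,r2:Mul1,r3:8,r4:Mul2
  c10: CDB Add3=-11; issue ADD r0<-Add2  regs: r0:Add2,r1:Add1,r2:Mul1,r3:8,r4:Mul2
  c11: -  regs: r0:Add2,r1:Add1,r2:Mul1,r3:8,r4:Mul2
  c12: CDB Mul2=169  regs: r0:Add2,r1:Add1,r2:Mul1,r3:8,r4:169
  c13: -  regs: r0:Add2,r1:Add1,r2:Mul1,r3:8,r4:169
  c14: CDB Mul1=24  regs: r0:Add2,r1:Add1,r2:24,r3:8,r4:169
  c15: CDB Add1=172  regs: r0:Add2,r1:172,r2:24,r3:8,r4:169
  c16: -  regs: r0:Add2,r1:172,r2:24,r3:8,r4:169
  c17: -  regs: r0:Add2,r1:172,r2:24,r3:8,r4:169
  c18: CDB Add2=185  regs: r0:185,r1:172,r2:24,r3:8,r4:169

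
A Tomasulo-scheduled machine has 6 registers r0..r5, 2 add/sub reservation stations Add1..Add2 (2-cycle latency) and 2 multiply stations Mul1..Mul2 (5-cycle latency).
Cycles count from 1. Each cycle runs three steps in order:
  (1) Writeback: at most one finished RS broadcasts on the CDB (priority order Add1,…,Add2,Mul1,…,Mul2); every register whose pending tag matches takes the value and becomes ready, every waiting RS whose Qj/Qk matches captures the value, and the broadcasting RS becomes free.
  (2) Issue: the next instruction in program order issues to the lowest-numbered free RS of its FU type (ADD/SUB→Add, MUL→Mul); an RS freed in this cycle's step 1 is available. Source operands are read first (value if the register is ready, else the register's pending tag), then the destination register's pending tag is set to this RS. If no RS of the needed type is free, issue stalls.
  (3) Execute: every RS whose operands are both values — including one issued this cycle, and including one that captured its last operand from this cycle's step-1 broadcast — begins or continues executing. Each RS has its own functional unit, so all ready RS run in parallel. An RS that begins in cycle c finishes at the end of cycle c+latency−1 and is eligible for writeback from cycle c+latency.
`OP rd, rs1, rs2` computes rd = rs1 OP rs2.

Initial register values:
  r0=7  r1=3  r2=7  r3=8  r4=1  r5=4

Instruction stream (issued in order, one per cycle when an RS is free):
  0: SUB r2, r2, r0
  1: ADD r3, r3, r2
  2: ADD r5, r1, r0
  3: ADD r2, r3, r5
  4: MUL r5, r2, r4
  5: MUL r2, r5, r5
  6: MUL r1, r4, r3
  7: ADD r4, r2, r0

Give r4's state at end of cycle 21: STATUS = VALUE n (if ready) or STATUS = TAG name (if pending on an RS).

cycle 1: issue SUB r2<-Add1 // r0:7,r1:3,r2:Add1,r3:8,r4:1,r5:4
cycle 2: issue ADD r3<-Add2 // r0:7,r1:3,r2:Add1,r3:Add2,r4:1,r5:4
cycle 3: CDB Add1=0; issue ADD r5<-Add1 // r0:7,r1:3,r2:0,r3:Add2,r4:1,r5:Add1
cycle 4: stall // r0:7,r1:3,r2:0,r3:Add2,r4:1,r5:Add1
cycle 5: CDB Add1=10; issue ADD r2<-Add1 // r0:7,r1:3,r2:Add1,r3:Add2,r4:1,r5:10
cycle 6: CDB Add2=8; issue MUL r5<-Mul1 // r0:7,r1:3,r2:Add1,r3:8,r4:1,r5:Mul1
cycle 7: issue MUL r2<-Mul2 // r0:7,r1:3,r2:Mul2,r3:8,r4:1,r5:Mul1
cycle 8: CDB Add1=18; stall // r0:7,r1:3,r2:Mul2,r3:8,r4:1,r5:Mul1
cycle 9: stall // r0:7,r1:3,r2:Mul2,r3:8,r4:1,r5:Mul1
cycle 10: stall // r0:7,r1:3,r2:Mul2,r3:8,r4:1,r5:Mul1
cycle 11: stall // r0:7,r1:3,r2:Mul2,r3:8,r4:1,r5:Mul1
cycle 12: stall // r0:7,r1:3,r2:Mul2,r3:8,r4:1,r5:Mul1
cycle 13: CDB Mul1=18; issue MUL r1<-Mul1 // r0:7,r1:Mul1,r2:Mul2,r3:8,r4:1,r5:18
cycle 14: issue ADD r4<-Add1 // r0:7,r1:Mul1,r2:Mul2,r3:8,r4:Add1,r5:18
cycle 15: - // r0:7,r1:Mul1,r2:Mul2,r3:8,r4:Add1,r5:18
cycle 16: - // r0:7,r1:Mul1,r2:Mul2,r3:8,r4:Add1,r5:18
cycle 17: - // r0:7,r1:Mul1,r2:Mul2,r3:8,r4:Add1,r5:18
cycle 18: CDB Mul1=8 // r0:7,r1:8,r2:Mul2,r3:8,r4:Add1,r5:18
cycle 19: CDB Mul2=324 // r0:7,r1:8,r2:324,r3:8,r4:Add1,r5:18
cycle 20: - // r0:7,r1:8,r2:324,r3:8,r4:Add1,r5:18
cycle 21: CDB Add1=331 // r0:7,r1:8,r2:324,r3:8,r4:331,r5:18

STATUS = VALUE 331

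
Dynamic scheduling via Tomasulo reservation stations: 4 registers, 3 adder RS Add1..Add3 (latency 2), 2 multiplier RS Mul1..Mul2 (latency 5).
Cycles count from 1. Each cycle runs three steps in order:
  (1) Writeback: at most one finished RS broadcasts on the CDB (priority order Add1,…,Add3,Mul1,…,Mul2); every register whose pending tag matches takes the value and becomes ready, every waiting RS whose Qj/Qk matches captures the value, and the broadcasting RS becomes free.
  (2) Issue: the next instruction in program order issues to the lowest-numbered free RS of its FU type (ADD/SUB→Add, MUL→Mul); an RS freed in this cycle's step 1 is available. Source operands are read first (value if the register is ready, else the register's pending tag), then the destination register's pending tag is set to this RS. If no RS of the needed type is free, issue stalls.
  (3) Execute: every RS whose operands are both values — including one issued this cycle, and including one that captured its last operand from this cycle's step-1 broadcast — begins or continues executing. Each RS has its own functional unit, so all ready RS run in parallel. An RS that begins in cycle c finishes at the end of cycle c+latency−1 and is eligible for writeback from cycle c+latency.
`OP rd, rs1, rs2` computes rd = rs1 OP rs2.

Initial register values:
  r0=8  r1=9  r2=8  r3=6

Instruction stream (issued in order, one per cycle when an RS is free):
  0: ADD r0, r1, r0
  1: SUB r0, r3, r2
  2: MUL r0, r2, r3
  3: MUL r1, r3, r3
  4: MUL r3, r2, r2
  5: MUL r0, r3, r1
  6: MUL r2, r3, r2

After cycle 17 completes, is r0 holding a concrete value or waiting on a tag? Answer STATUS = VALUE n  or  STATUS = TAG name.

STATUS = TAG Mul2

cycle 1: issue ADD r0<-Add1 // r0:Add1,r1:9,r2:8,r3:6
cycle 2: issue SUB r0<-Add2 // r0:Add2,r1:9,r2:8,r3:6
cycle 3: CDB Add1=17; issue MUL r0<-Mul1 // r0:Mul1,r1:9,r2:8,r3:6
cycle 4: CDB Add2=-2; issue MUL r1<-Mul2 // r0:Mul1,r1:Mul2,r2:8,r3:6
cycle 5: stall // r0:Mul1,r1:Mul2,r2:8,r3:6
cycle 6: stall // r0:Mul1,r1:Mul2,r2:8,r3:6
cycle 7: stall // r0:Mul1,r1:Mul2,r2:8,r3:6
cycle 8: CDB Mul1=48; issue MUL r3<-Mul1 // r0:48,r1:Mul2,r2:8,r3:Mul1
cycle 9: CDB Mul2=36; issue MUL r0<-Mul2 // r0:Mul2,r1:36,r2:8,r3:Mul1
cycle 10: stall // r0:Mul2,r1:36,r2:8,r3:Mul1
cycle 11: stall // r0:Mul2,r1:36,r2:8,r3:Mul1
cycle 12: stall // r0:Mul2,r1:36,r2:8,r3:Mul1
cycle 13: CDB Mul1=64; issue MUL r2<-Mul1 // r0:Mul2,r1:36,r2:Mul1,r3:64
cycle 14: - // r0:Mul2,r1:36,r2:Mul1,r3:64
cycle 15: - // r0:Mul2,r1:36,r2:Mul1,r3:64
cycle 16: - // r0:Mul2,r1:36,r2:Mul1,r3:64
cycle 17: - // r0:Mul2,r1:36,r2:Mul1,r3:64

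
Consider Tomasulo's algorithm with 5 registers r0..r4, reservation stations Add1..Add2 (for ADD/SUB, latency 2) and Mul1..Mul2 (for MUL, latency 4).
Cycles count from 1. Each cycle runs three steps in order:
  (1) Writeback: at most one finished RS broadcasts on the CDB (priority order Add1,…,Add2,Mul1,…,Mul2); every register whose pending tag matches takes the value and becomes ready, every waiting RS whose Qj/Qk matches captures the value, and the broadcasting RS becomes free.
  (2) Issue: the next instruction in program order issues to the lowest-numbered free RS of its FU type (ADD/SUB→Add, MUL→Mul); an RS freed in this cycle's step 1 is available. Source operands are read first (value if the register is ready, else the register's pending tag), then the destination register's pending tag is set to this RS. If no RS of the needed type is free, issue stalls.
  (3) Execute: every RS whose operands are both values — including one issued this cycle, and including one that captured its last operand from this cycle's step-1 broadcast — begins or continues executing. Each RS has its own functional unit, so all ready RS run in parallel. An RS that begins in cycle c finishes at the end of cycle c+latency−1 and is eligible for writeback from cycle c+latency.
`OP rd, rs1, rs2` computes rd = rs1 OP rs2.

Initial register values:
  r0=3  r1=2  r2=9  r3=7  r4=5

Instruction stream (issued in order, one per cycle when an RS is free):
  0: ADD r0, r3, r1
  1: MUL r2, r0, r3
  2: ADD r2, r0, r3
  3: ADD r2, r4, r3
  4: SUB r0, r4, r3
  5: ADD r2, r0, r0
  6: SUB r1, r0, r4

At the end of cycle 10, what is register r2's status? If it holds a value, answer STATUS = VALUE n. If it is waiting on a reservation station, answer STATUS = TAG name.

STATUS = VALUE -4

cycle 1: issue ADD r0<-Add1 // r0:Add1,r1:2,r2:9,r3:7,r4:5
cycle 2: issue MUL r2<-Mul1 // r0:Add1,r1:2,r2:Mul1,r3:7,r4:5
cycle 3: CDB Add1=9; issue ADD r2<-Add1 // r0:9,r1:2,r2:Add1,r3:7,r4:5
cycle 4: issue ADD r2<-Add2 // r0:9,r1:2,r2:Add2,r3:7,r4:5
cycle 5: CDB Add1=16; issue SUB r0<-Add1 // r0:Add1,r1:2,r2:Add2,r3:7,r4:5
cycle 6: CDB Add2=12; issue ADD r2<-Add2 // r0:Add1,r1:2,r2:Add2,r3:7,r4:5
cycle 7: CDB Add1=-2; issue SUB r1<-Add1 // r0:-2,r1:Add1,r2:Add2,r3:7,r4:5
cycle 8: CDB Mul1=63 // r0:-2,r1:Add1,r2:Add2,r3:7,r4:5
cycle 9: CDB Add1=-7 // r0:-2,r1:-7,r2:Add2,r3:7,r4:5
cycle 10: CDB Add2=-4 // r0:-2,r1:-7,r2:-4,r3:7,r4:5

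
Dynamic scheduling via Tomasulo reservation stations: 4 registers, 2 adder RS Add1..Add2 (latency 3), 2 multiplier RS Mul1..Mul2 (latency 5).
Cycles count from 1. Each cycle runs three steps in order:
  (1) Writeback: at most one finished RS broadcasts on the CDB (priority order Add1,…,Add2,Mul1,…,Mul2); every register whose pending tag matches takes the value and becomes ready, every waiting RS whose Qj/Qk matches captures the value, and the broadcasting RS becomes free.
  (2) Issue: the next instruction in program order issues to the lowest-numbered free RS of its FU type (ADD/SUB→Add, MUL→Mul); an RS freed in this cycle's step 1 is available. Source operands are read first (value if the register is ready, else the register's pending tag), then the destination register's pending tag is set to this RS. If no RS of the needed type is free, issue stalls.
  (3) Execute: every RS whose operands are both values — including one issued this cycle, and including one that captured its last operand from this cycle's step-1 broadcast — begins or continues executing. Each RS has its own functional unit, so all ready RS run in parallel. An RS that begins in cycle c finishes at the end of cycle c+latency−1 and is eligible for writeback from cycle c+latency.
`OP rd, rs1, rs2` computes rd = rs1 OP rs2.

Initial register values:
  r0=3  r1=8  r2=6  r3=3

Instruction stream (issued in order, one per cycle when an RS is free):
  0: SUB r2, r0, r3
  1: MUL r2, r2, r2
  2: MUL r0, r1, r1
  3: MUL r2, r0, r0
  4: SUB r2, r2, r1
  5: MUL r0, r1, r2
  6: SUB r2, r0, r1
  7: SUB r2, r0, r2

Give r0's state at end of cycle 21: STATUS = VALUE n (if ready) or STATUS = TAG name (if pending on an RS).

  c1: issue SUB r2<-Add1  regs: r0:3,r1:8,r2:Add1,r3:3
  c2: issue MUL r2<-Mul1  regs: r0:3,r1:8,r2:Mul1,r3:3
  c3: issue MUL r0<-Mul2  regs: r0:Mul2,r1:8,r2:Mul1,r3:3
  c4: CDB Add1=0; stall  regs: r0:Mul2,r1:8,r2:Mul1,r3:3
  c5: stall  regs: r0:Mul2,r1:8,r2:Mul1,r3:3
  c6: stall  regs: r0:Mul2,r1:8,r2:Mul1,r3:3
  c7: stall  regs: r0:Mul2,r1:8,r2:Mul1,r3:3
  c8: CDB Mul2=64; issue MUL r2<-Mul2  regs: r0:64,r1:8,r2:Mul2,r3:3
  c9: CDB Mul1=0; issue SUB r2<-Add1  regs: r0:64,r1:8,r2:Add1,r3:3
  c10: issue MUL r0<-Mul1  regs: r0:Mul1,r1:8,r2:Add1,r3:3
  c11: issue SUB r2<-Add2  regs: r0:Mul1,r1:8,r2:Add2,r3:3
  c12: stall  regs: r0:Mul1,r1:8,r2:Add2,r3:3
  c13: CDB Mul2=4096; stall  regs: r0:Mul1,r1:8,r2:Add2,r3:3
  c14: stall  regs: r0:Mul1,r1:8,r2:Add2,r3:3
  c15: stall  regs: r0:Mul1,r1:8,r2:Add2,r3:3
  c16: CDB Add1=4088; issue SUB r2<-Add1  regs: r0:Mul1,r1:8,r2:Add1,r3:3
  c17: -  regs: r0:Mul1,r1:8,r2:Add1,r3:3
  c18: -  regs: r0:Mul1,r1:8,r2:Add1,r3:3
  c19: -  regs: r0:Mul1,r1:8,r2:Add1,r3:3
  c20: -  regs: r0:Mul1,r1:8,r2:Add1,r3:3
  c21: CDB Mul1=32704  regs: r0:32704,r1:8,r2:Add1,r3:3

STATUS = VALUE 32704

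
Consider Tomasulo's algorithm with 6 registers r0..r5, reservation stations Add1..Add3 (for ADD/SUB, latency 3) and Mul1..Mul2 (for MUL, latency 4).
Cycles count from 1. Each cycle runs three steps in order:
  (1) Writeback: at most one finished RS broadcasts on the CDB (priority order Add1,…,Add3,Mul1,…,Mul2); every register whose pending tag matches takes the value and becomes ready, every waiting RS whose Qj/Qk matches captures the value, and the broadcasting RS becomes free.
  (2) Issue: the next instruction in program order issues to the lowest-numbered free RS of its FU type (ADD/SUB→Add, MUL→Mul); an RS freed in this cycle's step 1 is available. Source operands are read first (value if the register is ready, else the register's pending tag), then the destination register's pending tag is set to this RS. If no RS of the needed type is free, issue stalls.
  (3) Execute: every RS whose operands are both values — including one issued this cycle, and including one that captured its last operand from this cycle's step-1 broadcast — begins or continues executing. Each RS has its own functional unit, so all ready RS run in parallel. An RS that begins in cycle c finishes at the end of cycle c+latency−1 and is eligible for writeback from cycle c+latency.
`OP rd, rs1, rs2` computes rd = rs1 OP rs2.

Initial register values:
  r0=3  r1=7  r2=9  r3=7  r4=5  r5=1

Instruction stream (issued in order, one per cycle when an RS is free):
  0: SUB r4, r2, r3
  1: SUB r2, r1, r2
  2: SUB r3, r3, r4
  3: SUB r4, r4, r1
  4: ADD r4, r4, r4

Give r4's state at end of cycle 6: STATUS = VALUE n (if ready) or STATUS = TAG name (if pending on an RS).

STATUS = TAG Add2

c1: issue SUB r4<-Add1 | r0:3,r1:7,r2:9,r3:7,r4:Add1,r5:1
c2: issue SUB r2<-Add2 | r0:3,r1:7,r2:Add2,r3:7,r4:Add1,r5:1
c3: issue SUB r3<-Add3 | r0:3,r1:7,r2:Add2,r3:Add3,r4:Add1,r5:1
c4: CDB Add1=2; issue SUB r4<-Add1 | r0:3,r1:7,r2:Add2,r3:Add3,r4:Add1,r5:1
c5: CDB Add2=-2; issue ADD r4<-Add2 | r0:3,r1:7,r2:-2,r3:Add3,r4:Add2,r5:1
c6: - | r0:3,r1:7,r2:-2,r3:Add3,r4:Add2,r5:1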